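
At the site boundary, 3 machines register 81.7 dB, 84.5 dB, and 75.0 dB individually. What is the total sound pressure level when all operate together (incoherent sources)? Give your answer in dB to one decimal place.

86.6 dB

For uncorrelated sources the intensities add, so convert each level to linear form, sum, and take 10·log₁₀ of the total.
Σ 10^(L/10) = 10^(81.7/10) + 10^(84.5/10) + 10^(75.0/10) = 4.614e+08.
L_total = 10·log₁₀(4.614e+08) = 86.64 dB.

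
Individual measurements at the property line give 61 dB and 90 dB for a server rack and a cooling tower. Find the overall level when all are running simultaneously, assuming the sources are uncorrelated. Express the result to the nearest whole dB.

For uncorrelated sources the intensities add, so convert each level to linear form, sum, and take 10·log₁₀ of the total.
Σ 10^(L/10) = 10^(61/10) + 10^(90/10) = 1.001e+09.
L_total = 10·log₁₀(1.001e+09) = 90.01 dB.

90 dB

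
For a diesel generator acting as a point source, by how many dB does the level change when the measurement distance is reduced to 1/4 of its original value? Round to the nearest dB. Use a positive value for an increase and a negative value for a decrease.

A point source loses 6 dB per doubling of distance; generally ΔL = −20·log₁₀(r₂/r₁).
ΔL = −20·log₁₀(0.25) = +12.04 dB.

+12 dB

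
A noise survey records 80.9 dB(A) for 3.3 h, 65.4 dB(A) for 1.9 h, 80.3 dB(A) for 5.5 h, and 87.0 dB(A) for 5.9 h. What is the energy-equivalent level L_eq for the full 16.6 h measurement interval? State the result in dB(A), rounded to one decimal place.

Weight each interval's intensity by its duration and average over T = 16.6 h:
Σ tᵢ·10^(Lᵢ/10) = 3.3·10^(80.9/10) + 1.9·10^(65.4/10) + 5.5·10^(80.3/10) + 5.9·10^(87.0/10) = 3.959e+09.
L_eq = 10·log₁₀(3.959e+09/16.6) = 83.77 dB(A).

83.8 dB(A)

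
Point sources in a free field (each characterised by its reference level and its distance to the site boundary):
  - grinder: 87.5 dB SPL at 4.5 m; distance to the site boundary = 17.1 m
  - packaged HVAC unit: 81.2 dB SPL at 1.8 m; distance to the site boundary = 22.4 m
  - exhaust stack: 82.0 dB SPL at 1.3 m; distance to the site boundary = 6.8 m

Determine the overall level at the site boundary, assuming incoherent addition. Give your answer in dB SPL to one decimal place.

76.6 dB SPL

Apply inverse-square spreading to bring every level to the receiver, then sum 10^(L/10).
grinder: 87.5 − 20·log₁₀(17.1/4.5) = 87.5 − 11.60 = 75.90 dB SPL.
packaged HVAC unit: 81.2 − 20·log₁₀(22.4/1.8) = 81.2 − 21.90 = 59.30 dB SPL.
exhaust stack: 82.0 − 20·log₁₀(6.8/1.3) = 82.0 − 14.37 = 67.63 dB SPL.
Σ 10^(L/10) = 4.559e+07 → L_total = 10·log₁₀(4.559e+07) = 76.59 dB SPL.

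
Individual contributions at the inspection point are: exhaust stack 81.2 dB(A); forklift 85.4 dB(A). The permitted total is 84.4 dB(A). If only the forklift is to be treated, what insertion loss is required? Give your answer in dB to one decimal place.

Fixed contribution from the other source: Σ 10^(L/10) = 10^(81.2/10) = 1.318e+08 (81.20 dB(A)).
The limit corresponds to 10^(84.4/10) = 2.754e+08; subtracting the fixed part leaves 1.436e+08 for the forklift, i.e. 81.57 dB(A).
So the forklift must be reduced from 85.4 to 81.57 dB(A): IL = 3.83 dB.

3.8 dB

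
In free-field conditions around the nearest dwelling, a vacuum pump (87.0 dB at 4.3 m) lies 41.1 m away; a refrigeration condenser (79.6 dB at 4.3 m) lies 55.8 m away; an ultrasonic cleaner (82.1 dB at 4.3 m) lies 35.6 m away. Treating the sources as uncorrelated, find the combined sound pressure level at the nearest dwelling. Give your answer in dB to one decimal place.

69.2 dB

Propagate each source to the receiver with L = L_ref − 20·log₁₀(r/r_ref), then add intensities.
vacuum pump: 87.0 − 20·log₁₀(41.1/4.3) = 87.0 − 19.61 = 67.39 dB.
refrigeration condenser: 79.6 − 20·log₁₀(55.8/4.3) = 79.6 − 22.26 = 57.34 dB.
ultrasonic cleaner: 82.1 − 20·log₁₀(35.6/4.3) = 82.1 − 18.36 = 63.74 dB.
Σ 10^(L/10) = 8.394e+06 → L_total = 10·log₁₀(8.394e+06) = 69.24 dB.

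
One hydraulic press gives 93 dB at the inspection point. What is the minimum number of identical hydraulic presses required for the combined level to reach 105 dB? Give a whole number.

16

Need L₁ + 10·log₁₀ N ≥ 105, i.e. log₁₀ N ≥ 1.20.
N ≥ 10^(12.0/10) = 15.849, so N = 16.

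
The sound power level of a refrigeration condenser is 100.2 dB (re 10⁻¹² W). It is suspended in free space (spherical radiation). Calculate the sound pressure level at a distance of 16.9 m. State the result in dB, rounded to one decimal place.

The power spreads over a sphere of area 4π·r², so L_p = L_w − 10·log₁₀(4π·r²).
4π·r² = 3589 m², 10·log₁₀ of that is 35.550 dB.
L_p = 100.2 − 35.550 = 64.65 dB.

64.7 dB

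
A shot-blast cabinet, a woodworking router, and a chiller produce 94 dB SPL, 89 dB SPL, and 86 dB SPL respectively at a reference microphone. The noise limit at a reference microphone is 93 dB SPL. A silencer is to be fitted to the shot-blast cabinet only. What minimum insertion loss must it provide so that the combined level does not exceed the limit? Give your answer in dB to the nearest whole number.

Fixed contribution from the other sources: Σ 10^(L/10) = 10^(89/10) + 10^(86/10) = 1.192e+09 (90.76 dB SPL).
The limit corresponds to 10^(93/10) = 1.995e+09; subtracting the fixed part leaves 8.028e+08 for the shot-blast cabinet, i.e. 89.05 dB SPL.
Required insertion loss = 94 − 89.05 = 4.95 dB.

5 dB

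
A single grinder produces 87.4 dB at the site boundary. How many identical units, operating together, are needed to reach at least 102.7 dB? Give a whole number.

The shortfall is 102.7 − 87.4 = 15.3 dB, and N units add 10·log₁₀ N, so need 10·log₁₀ N ≥ 15.3.
N ≥ 10^(15.3/10) = 33.884, so N = 34.

34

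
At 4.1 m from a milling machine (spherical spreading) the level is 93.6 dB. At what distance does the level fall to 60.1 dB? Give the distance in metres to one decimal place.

194.0 m

For a point source L₁ − L₂ = 20·log₁₀(r₂/r₁), so r₂ = r₁·10^((L₁−L₂)/20).
r₂ = 4.1·10^((93.6−60.1)/20) = 4.1·10^(33.5/20) = 193.99 m.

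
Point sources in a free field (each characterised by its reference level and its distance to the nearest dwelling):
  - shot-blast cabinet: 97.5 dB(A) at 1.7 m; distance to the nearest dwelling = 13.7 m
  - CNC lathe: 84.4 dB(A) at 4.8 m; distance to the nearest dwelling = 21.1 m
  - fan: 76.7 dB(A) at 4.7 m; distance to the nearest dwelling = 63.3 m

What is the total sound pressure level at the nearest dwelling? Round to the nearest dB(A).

Propagate each source to the receiver with L = L_ref − 20·log₁₀(r/r_ref), then add intensities.
shot-blast cabinet: 97.5 − 20·log₁₀(13.7/1.7) = 97.5 − 18.13 = 79.37 dB(A).
CNC lathe: 84.4 − 20·log₁₀(21.1/4.8) = 84.4 − 12.86 = 71.54 dB(A).
fan: 76.7 − 20·log₁₀(63.3/4.7) = 76.7 − 22.59 = 54.11 dB(A).
Σ 10^(L/10) = 1.011e+08 → L_total = 10·log₁₀(1.011e+08) = 80.05 dB(A).

80 dB(A)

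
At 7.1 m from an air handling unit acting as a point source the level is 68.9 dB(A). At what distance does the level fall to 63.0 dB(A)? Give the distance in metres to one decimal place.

14.0 m

For a point source L₁ − L₂ = 20·log₁₀(r₂/r₁), so r₂ = r₁·10^((L₁−L₂)/20).
r₂ = 7.1·10^((68.9−63.0)/20) = 7.1·10^(5.9/20) = 14.00 m.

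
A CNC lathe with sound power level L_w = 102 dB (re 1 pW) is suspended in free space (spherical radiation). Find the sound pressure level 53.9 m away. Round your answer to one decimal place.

L_p = L_w − 10·log₁₀(4π·r²) with r = 53.9 m.
4π·r² = 3.651e+04 m², 10·log₁₀ of that is 45.624 dB.
L_p = 102 − 45.624 = 56.38 dB.

56.4 dB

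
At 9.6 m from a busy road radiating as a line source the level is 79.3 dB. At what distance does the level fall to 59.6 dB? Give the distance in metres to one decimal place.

The 19.7 dB drop corresponds to a distance ratio of 10^(19.7/10) for a line source.
r₂ = 9.6·10^((79.3−59.6)/10) = 9.6·10^(19.7/10) = 895.92 m.

895.9 m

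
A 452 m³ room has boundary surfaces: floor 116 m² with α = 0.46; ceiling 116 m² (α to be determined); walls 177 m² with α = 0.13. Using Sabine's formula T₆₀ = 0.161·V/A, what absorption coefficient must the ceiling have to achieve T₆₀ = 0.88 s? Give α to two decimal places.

A = 0.161·V/T₆₀ = 0.161·452/0.88 = 82.70 m² sabins.
Absorption from the other surfaces = 116·0.46 + 177·0.13 = 76.37 m², so the ceiling must supply 6.33 m² over 116 m².
α = 6.33/116 = 0.055.

0.05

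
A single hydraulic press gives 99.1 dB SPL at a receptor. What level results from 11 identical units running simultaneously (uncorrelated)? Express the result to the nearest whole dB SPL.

110 dB SPL

N identical incoherent sources raise the level by 10·log₁₀ N.
L_total = 99.1 + 10·log₁₀(11) = 99.1 + 10.414 = 109.51 dB SPL.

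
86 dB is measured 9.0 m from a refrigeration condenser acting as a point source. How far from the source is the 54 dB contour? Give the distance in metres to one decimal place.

358.3 m

For a point source L₁ − L₂ = 20·log₁₀(r₂/r₁), so r₂ = r₁·10^((L₁−L₂)/20).
r₂ = 9.0·10^((86−54)/20) = 9.0·10^(32.0/20) = 358.30 m.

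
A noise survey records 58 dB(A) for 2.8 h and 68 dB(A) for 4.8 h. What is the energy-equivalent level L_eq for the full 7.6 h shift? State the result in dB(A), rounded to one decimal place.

66.3 dB(A)

Weight each interval's intensity by its duration and average over T = 7.6 h:
Σ tᵢ·10^(Lᵢ/10) = 2.8·10^(58/10) + 4.8·10^(68/10) = 3.205e+07.
L_eq = 10·log₁₀(3.205e+07/7.6) = 66.25 dB(A).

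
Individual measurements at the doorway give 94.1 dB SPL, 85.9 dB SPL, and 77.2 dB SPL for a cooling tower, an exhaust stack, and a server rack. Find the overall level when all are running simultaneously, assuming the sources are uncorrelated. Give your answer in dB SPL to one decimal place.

For uncorrelated sources the intensities add, so convert each level to linear form, sum, and take 10·log₁₀ of the total.
Σ 10^(L/10) = 10^(94.1/10) + 10^(85.9/10) + 10^(77.2/10) = 3.012e+09.
L_total = 10·log₁₀(3.012e+09) = 94.79 dB SPL.

94.8 dB SPL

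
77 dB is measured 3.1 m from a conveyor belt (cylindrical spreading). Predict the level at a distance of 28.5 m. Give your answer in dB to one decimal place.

67.4 dB

Line-source attenuation: ΔL = 10·log₁₀(r₂/r₁) = 10·log₁₀(28.5/3.1) = 9.635 dB.
L₂ = 77 − 10·log₁₀(28.5/3.1) = 77 − 9.635 = 67.37 dB.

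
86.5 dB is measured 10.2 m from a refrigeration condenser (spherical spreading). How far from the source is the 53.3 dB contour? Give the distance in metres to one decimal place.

For a point source L₁ − L₂ = 20·log₁₀(r₂/r₁), so r₂ = r₁·10^((L₁−L₂)/20).
r₂ = 10.2·10^((86.5−53.3)/20) = 10.2·10^(33.2/20) = 466.23 m.

466.2 m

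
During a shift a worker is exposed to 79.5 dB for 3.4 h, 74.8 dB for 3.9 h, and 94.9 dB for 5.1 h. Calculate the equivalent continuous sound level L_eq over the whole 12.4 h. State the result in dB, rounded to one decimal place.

L_eq = 10·log₁₀[(1/T)·Σ tᵢ·10^(Lᵢ/10)] with T = 12.4 h.
Σ tᵢ·10^(Lᵢ/10) = 3.4·10^(79.5/10) + 3.9·10^(74.8/10) + 5.1·10^(94.9/10) = 1.618e+10.
L_eq = 10·log₁₀(1.618e+10/12.4) = 91.16 dB.

91.2 dB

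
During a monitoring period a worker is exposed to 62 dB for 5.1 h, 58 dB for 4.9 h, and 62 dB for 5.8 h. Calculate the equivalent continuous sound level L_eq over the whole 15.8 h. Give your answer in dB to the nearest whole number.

The energy average is taken in the linear domain: L_eq = 10·log₁₀[(Σ tᵢ·10^(Lᵢ/10))/T], T = 15.8 h.
Σ tᵢ·10^(Lᵢ/10) = 5.1·10^(62/10) + 4.9·10^(58/10) + 5.8·10^(62/10) = 2.037e+07.
L_eq = 10·log₁₀(2.037e+07/15.8) = 61.10 dB.

61 dB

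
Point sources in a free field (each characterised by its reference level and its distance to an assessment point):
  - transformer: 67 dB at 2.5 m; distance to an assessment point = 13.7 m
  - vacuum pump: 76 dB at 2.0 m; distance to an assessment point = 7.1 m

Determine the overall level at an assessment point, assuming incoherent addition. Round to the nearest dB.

65 dB

First find each source's level at the receiver (point-source: −20·log₁₀(r/r_ref)), then combine on an intensity basis.
transformer: 67 − 20·log₁₀(13.7/2.5) = 67 − 14.78 = 52.22 dB.
vacuum pump: 76 − 20·log₁₀(7.1/2.0) = 76 − 11.00 = 65.00 dB.
Σ 10^(L/10) = 3.326e+06 → L_total = 10·log₁₀(3.326e+06) = 65.22 dB.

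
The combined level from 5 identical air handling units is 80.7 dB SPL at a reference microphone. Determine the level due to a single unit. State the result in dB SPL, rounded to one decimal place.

73.7 dB SPL

For N identical incoherent sources L_total = L₁ + 10·log₁₀ N, so L₁ = 80.7 − 10·log₁₀(5) = 80.7 − 6.990.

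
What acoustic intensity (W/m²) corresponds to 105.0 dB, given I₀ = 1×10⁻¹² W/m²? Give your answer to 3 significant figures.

0.0316 W/m²

I = I₀·10^(L/10) = 10⁻¹² × 10^(105.0/10) = 10^(-1.500).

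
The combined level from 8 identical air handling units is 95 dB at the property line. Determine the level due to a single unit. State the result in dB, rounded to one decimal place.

86.0 dB

8 equal contributions raise the level by 10·log₁₀ 8 = 9.031 dB, so each unit alone gives 95 − 9.031.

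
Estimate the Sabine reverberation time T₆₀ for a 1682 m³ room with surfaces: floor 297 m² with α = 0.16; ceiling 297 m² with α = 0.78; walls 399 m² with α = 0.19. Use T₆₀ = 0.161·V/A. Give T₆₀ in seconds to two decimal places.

Summing Sᵢαᵢ: 297·0.16 + 297·0.78 + 399·0.19 = 354.99 m².
T₆₀ = 0.161 × 1682 / 354.99 = 0.763 s.

0.76 s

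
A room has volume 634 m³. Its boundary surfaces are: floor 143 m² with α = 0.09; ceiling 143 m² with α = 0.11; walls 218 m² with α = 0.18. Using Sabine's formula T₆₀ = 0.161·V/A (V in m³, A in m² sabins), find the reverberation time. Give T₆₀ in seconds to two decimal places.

Total absorption A = 143·0.09 + 143·0.11 + 218·0.18 = 67.84 m² sabins.
T₆₀ = 0.161·V/A = 0.161·634/67.84 = 1.505 s.

1.50 s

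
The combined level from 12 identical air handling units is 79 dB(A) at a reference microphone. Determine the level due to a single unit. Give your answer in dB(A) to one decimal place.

12 equal contributions raise the level by 10·log₁₀ 12 = 10.792 dB, so each unit alone gives 79 − 10.792.

68.2 dB(A)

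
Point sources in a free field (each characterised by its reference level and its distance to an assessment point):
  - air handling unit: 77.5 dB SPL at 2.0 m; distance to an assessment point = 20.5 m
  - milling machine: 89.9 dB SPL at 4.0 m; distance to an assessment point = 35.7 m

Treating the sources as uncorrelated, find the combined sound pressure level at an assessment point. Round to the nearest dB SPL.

71 dB SPL

Apply inverse-square spreading to bring every level to the receiver, then sum 10^(L/10).
air handling unit: 77.5 − 20·log₁₀(20.5/2.0) = 77.5 − 20.21 = 57.29 dB SPL.
milling machine: 89.9 − 20·log₁₀(35.7/4.0) = 89.9 − 19.01 = 70.89 dB SPL.
Σ 10^(L/10) = 1.280e+07 → L_total = 10·log₁₀(1.280e+07) = 71.07 dB SPL.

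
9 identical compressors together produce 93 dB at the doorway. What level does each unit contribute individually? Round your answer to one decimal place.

83.5 dB

For N identical incoherent sources L_total = L₁ + 10·log₁₀ N, so L₁ = 93 − 10·log₁₀(9) = 93 − 9.542.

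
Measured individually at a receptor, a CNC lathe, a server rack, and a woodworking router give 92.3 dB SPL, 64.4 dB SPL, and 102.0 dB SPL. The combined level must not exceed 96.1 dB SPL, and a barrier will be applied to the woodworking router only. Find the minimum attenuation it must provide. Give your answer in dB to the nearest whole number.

8 dB

The untreated sources together contribute 10^(92.3/10) + 10^(64.4/10) = 1.701e+09, i.e. 92.31 dB SPL.
To meet 96.1 dB SPL overall, the treated woodworking router may contribute at most 10^(96.1/10) − 1.701e+09 = 2.373e+09, i.e. 93.75 dB SPL.
Required insertion loss = 102.0 − 93.75 = 8.25 dB.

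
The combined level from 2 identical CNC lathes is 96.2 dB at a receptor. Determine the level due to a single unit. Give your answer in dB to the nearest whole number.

93 dB

Dividing the total intensity by 2 lowers the level by 10·log₁₀ 2 = 3.010 dB: L₁ = 96.2 − 3.010.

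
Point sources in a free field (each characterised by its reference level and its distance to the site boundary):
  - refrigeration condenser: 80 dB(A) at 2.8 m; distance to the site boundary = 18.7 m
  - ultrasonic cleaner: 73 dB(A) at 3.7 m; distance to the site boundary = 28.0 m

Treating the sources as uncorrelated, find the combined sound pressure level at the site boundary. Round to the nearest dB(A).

64 dB(A)

Apply inverse-square spreading to bring every level to the receiver, then sum 10^(L/10).
refrigeration condenser: 80 − 20·log₁₀(18.7/2.8) = 80 − 16.49 = 63.51 dB(A).
ultrasonic cleaner: 73 − 20·log₁₀(28.0/3.7) = 73 − 17.58 = 55.42 dB(A).
Σ 10^(L/10) = 2.590e+06 → L_total = 10·log₁₀(2.590e+06) = 64.13 dB(A).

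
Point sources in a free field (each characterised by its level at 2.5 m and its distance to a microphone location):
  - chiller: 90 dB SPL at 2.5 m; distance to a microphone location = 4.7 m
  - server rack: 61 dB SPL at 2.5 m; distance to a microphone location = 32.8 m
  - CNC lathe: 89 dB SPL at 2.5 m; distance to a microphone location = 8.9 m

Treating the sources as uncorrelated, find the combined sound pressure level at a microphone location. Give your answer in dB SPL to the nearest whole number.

85 dB SPL

Apply inverse-square spreading to bring every level to the receiver, then sum 10^(L/10).
chiller: 90 − 20·log₁₀(4.7/2.5) = 90 − 5.48 = 84.52 dB SPL.
server rack: 61 − 20·log₁₀(32.8/2.5) = 61 − 22.36 = 38.64 dB SPL.
CNC lathe: 89 − 20·log₁₀(8.9/2.5) = 89 − 11.03 = 77.97 dB SPL.
Σ 10^(L/10) = 3.456e+08 → L_total = 10·log₁₀(3.456e+08) = 85.39 dB SPL.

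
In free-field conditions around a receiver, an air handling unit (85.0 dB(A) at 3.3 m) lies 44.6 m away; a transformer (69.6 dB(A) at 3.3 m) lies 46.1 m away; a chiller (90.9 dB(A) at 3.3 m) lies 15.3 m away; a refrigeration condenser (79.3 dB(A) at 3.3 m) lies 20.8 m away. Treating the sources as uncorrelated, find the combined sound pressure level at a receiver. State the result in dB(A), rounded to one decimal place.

77.9 dB(A)

First find each source's level at the receiver (point-source: −20·log₁₀(r/r_ref)), then combine on an intensity basis.
air handling unit: 85.0 − 20·log₁₀(44.6/3.3) = 85.0 − 22.62 = 62.38 dB(A).
transformer: 69.6 − 20·log₁₀(46.1/3.3) = 69.6 − 22.90 = 46.70 dB(A).
chiller: 90.9 − 20·log₁₀(15.3/3.3) = 90.9 − 13.32 = 77.58 dB(A).
refrigeration condenser: 79.3 − 20·log₁₀(20.8/3.3) = 79.3 − 15.99 = 63.31 dB(A).
Σ 10^(L/10) = 6.115e+07 → L_total = 10·log₁₀(6.115e+07) = 77.86 dB(A).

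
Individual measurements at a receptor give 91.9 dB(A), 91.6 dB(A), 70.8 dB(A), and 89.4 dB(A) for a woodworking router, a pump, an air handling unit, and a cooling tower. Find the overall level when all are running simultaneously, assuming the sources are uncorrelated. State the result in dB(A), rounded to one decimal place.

95.9 dB(A)

Incoherent sources combine by intensity addition: L_total = 10·log₁₀(Σ 10^(L_i/10)).
Σ 10^(L/10) = 10^(91.9/10) + 10^(91.6/10) + 10^(70.8/10) + 10^(89.4/10) = 3.877e+09.
L_total = 10·log₁₀(3.877e+09) = 95.89 dB(A).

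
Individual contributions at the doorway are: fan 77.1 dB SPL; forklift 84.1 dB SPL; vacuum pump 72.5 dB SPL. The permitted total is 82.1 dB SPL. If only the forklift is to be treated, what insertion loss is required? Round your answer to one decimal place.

The untreated sources together contribute 10^(77.1/10) + 10^(72.5/10) = 6.907e+07, i.e. 78.39 dB SPL.
The limit corresponds to 10^(82.1/10) = 1.622e+08; subtracting the fixed part leaves 9.311e+07 for the forklift, i.e. 79.69 dB SPL.
Required insertion loss = 84.1 − 79.69 = 4.41 dB.

4.4 dB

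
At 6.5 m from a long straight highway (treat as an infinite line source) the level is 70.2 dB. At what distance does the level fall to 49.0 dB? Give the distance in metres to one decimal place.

856.9 m

Line-source spreading drops the level by 10·log₁₀(r₂/r₁); inverting, r₂/r₁ = 10^(ΔL/10).
r₂ = 6.5·10^((70.2−49.0)/10) = 6.5·10^(21.2/10) = 856.87 m.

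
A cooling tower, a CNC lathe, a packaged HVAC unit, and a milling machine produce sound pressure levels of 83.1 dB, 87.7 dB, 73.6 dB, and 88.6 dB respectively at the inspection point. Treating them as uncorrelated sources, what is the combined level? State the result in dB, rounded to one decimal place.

91.9 dB

For uncorrelated sources the intensities add, so convert each level to linear form, sum, and take 10·log₁₀ of the total.
Σ 10^(L/10) = 10^(83.1/10) + 10^(87.7/10) + 10^(73.6/10) + 10^(88.6/10) = 1.540e+09.
L_total = 10·log₁₀(1.540e+09) = 91.88 dB.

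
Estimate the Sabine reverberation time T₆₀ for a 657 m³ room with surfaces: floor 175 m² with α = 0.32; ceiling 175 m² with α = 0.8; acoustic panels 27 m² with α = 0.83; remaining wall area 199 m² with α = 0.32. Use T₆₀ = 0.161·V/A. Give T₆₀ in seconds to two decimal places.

0.37 s

Summing Sᵢαᵢ: 175·0.32 + 175·0.8 + 27·0.83 + 199·0.32 = 282.09 m².
T₆₀ = 0.161·V/A = 0.161·657/282.09 = 0.375 s.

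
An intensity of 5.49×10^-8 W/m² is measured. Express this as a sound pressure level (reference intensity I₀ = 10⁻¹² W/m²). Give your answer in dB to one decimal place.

Dividing by I₀ shifts the exponent by 12: I/I₀ = 5.49×10^4.
L = 10·(0.7396 + 4) = 47.40 dB.

47.4 dB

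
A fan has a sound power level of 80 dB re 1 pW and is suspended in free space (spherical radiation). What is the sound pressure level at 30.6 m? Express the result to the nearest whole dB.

The power spreads over a sphere of area 4π·r², so L_p = L_w − 10·log₁₀(4π·r²).
4π·r² = 1.177e+04 m², 10·log₁₀ of that is 40.707 dB.
L_p = 80 − 40.707 = 39.29 dB.

39 dB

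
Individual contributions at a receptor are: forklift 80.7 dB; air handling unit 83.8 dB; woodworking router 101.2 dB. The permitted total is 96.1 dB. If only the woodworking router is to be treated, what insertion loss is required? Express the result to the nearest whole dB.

Everything except the woodworking router sums to 10^(80.7/10) + 10^(83.8/10) = 3.574e+08 in linear terms, 85.53 dB.
The limit corresponds to 10^(96.1/10) = 4.074e+09; subtracting the fixed part leaves 3.716e+09 for the woodworking router, i.e. 95.70 dB.
Required insertion loss = 101.2 − 95.70 = 5.50 dB.

5 dB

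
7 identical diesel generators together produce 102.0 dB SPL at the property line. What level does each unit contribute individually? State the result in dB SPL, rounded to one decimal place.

For N identical incoherent sources L_total = L₁ + 10·log₁₀ N, so L₁ = 102.0 − 10·log₁₀(7) = 102.0 − 8.451.

93.5 dB SPL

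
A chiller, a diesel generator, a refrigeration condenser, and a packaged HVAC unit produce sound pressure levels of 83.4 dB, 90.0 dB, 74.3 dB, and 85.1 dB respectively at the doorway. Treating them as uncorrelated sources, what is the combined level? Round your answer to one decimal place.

Incoherent sources combine by intensity addition: L_total = 10·log₁₀(Σ 10^(L_i/10)).
Σ 10^(L/10) = 10^(83.4/10) + 10^(90.0/10) + 10^(74.3/10) + 10^(85.1/10) = 1.569e+09.
L_total = 10·log₁₀(1.569e+09) = 91.96 dB.

92.0 dB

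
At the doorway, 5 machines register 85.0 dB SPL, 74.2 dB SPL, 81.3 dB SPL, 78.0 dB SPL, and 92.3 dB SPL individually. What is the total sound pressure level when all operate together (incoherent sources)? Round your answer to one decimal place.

93.5 dB SPL

Incoherent sources combine by intensity addition: L_total = 10·log₁₀(Σ 10^(L_i/10)).
Σ 10^(L/10) = 10^(85.0/10) + 10^(74.2/10) + 10^(81.3/10) + 10^(78.0/10) + 10^(92.3/10) = 2.239e+09.
L_total = 10·log₁₀(2.239e+09) = 93.50 dB SPL.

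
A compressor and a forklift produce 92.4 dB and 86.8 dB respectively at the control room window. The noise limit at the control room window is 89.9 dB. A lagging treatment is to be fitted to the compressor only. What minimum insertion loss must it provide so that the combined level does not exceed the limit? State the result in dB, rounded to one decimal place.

The untreated sources together contribute 10^(86.8/10) = 4.786e+08, i.e. 86.80 dB.
The limit corresponds to 10^(89.9/10) = 9.772e+08; subtracting the fixed part leaves 4.986e+08 for the compressor, i.e. 86.98 dB.
Required insertion loss = 92.4 − 86.98 = 5.42 dB.

5.4 dB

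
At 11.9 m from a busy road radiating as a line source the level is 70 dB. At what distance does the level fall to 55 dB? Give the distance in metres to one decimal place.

376.3 m

The 15.0 dB drop corresponds to a distance ratio of 10^(15.0/10) for a line source.
r₂ = 11.9·10^((70−55)/10) = 11.9·10^(15.0/10) = 376.31 m.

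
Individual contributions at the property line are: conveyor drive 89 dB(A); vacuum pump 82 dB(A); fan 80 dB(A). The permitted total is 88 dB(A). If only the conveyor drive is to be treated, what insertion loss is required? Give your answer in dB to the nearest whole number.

Everything except the conveyor drive sums to 10^(82/10) + 10^(80/10) = 2.585e+08 in linear terms, 84.12 dB(A).
To meet 88 dB(A) overall, the treated conveyor drive may contribute at most 10^(88/10) − 2.585e+08 = 3.725e+08, i.e. 85.71 dB(A).
Required insertion loss = 89 − 85.71 = 3.29 dB.

3 dB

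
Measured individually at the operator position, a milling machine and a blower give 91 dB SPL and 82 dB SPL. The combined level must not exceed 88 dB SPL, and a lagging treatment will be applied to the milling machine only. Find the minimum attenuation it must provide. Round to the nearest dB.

4 dB

Fixed contribution from the other source: Σ 10^(L/10) = 10^(82/10) = 1.585e+08 (82.00 dB SPL).
To meet 88 dB SPL overall, the treated milling machine may contribute at most 10^(88/10) − 1.585e+08 = 4.725e+08, i.e. 86.74 dB SPL.
So the milling machine must be reduced from 91 to 86.74 dB SPL: IL = 4.26 dB.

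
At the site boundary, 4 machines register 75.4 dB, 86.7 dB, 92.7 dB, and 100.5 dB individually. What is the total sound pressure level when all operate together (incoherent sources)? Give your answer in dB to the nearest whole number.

101 dB

Incoherent sources combine by intensity addition: L_total = 10·log₁₀(Σ 10^(L_i/10)).
Σ 10^(L/10) = 10^(75.4/10) + 10^(86.7/10) + 10^(92.7/10) + 10^(100.5/10) = 1.358e+10.
L_total = 10·log₁₀(1.358e+10) = 101.33 dB.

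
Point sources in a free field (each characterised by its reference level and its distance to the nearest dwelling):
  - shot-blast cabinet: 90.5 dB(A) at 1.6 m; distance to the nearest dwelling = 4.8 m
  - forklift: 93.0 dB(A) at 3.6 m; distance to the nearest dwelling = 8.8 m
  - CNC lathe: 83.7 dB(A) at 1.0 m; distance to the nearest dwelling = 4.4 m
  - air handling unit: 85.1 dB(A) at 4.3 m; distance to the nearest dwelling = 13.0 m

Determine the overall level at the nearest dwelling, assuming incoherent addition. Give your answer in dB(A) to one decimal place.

87.0 dB(A)

Apply inverse-square spreading to bring every level to the receiver, then sum 10^(L/10).
shot-blast cabinet: 90.5 − 20·log₁₀(4.8/1.6) = 90.5 − 9.54 = 80.96 dB(A).
forklift: 93.0 − 20·log₁₀(8.8/3.6) = 93.0 − 7.76 = 85.24 dB(A).
CNC lathe: 83.7 − 20·log₁₀(4.4/1.0) = 83.7 − 12.87 = 70.83 dB(A).
air handling unit: 85.1 − 20·log₁₀(13.0/4.3) = 85.1 − 9.61 = 75.49 dB(A).
Σ 10^(L/10) = 5.061e+08 → L_total = 10·log₁₀(5.061e+08) = 87.04 dB(A).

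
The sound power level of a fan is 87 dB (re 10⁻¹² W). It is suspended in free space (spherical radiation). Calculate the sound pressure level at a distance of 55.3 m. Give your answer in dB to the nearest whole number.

Free-field spherical radiation: L_p = L_w − 10·log₁₀(4π·r²), r = 55.3 m.
4π·r² = 3.843e+04 m², 10·log₁₀ of that is 45.847 dB.
L_p = 87 − 45.847 = 41.15 dB.

41 dB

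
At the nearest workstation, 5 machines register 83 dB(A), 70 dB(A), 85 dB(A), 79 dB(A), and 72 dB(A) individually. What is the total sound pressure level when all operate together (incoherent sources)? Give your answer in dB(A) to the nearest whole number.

88 dB(A)

Incoherent sources combine by intensity addition: L_total = 10·log₁₀(Σ 10^(L_i/10)).
Σ 10^(L/10) = 10^(83/10) + 10^(70/10) + 10^(85/10) + 10^(79/10) + 10^(72/10) = 6.210e+08.
L_total = 10·log₁₀(6.210e+08) = 87.93 dB(A).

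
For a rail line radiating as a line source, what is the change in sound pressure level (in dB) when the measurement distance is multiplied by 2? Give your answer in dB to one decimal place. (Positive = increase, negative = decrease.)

A line source loses 3 dB per doubling of distance; generally ΔL = −10·log₁₀(r₂/r₁).
ΔL = −10·log₁₀(2) = -3.01 dB.

-3.0 dB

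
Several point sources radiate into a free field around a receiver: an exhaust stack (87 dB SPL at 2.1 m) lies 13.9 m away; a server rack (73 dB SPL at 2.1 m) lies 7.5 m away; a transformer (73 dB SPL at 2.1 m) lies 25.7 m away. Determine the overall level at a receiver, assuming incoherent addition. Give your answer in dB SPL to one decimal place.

Propagate each source to the receiver with L = L_ref − 20·log₁₀(r/r_ref), then add intensities.
exhaust stack: 87 − 20·log₁₀(13.9/2.1) = 87 − 16.42 = 70.58 dB SPL.
server rack: 73 − 20·log₁₀(7.5/2.1) = 73 − 11.06 = 61.94 dB SPL.
transformer: 73 − 20·log₁₀(25.7/2.1) = 73 − 21.75 = 51.25 dB SPL.
Σ 10^(L/10) = 1.314e+07 → L_total = 10·log₁₀(1.314e+07) = 71.18 dB SPL.

71.2 dB SPL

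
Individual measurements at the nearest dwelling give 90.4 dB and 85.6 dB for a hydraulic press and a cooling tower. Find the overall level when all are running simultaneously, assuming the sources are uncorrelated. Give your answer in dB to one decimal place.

For uncorrelated sources the intensities add, so convert each level to linear form, sum, and take 10·log₁₀ of the total.
Σ 10^(L/10) = 10^(90.4/10) + 10^(85.6/10) = 1.460e+09.
L_total = 10·log₁₀(1.460e+09) = 91.64 dB.

91.6 dB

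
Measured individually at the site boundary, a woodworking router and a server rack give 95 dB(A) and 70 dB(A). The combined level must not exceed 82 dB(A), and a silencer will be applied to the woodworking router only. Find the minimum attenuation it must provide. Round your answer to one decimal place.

13.3 dB

Fixed contribution from the other source: Σ 10^(L/10) = 10^(70/10) = 1.000e+07 (70.00 dB(A)).
To meet 82 dB(A) overall, the treated woodworking router may contribute at most 10^(82/10) − 1.000e+07 = 1.485e+08, i.e. 81.72 dB(A).
So the woodworking router must be reduced from 95 to 81.72 dB(A): IL = 13.28 dB.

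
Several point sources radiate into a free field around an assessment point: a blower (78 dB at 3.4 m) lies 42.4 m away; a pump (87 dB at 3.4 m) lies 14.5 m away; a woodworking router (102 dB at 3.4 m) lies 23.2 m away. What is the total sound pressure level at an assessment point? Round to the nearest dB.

Propagate each source to the receiver with L = L_ref − 20·log₁₀(r/r_ref), then add intensities.
blower: 78 − 20·log₁₀(42.4/3.4) = 78 − 21.92 = 56.08 dB.
pump: 87 − 20·log₁₀(14.5/3.4) = 87 − 12.60 = 74.40 dB.
woodworking router: 102 − 20·log₁₀(23.2/3.4) = 102 − 16.68 = 85.32 dB.
Σ 10^(L/10) = 3.684e+08 → L_total = 10·log₁₀(3.684e+08) = 85.66 dB.

86 dB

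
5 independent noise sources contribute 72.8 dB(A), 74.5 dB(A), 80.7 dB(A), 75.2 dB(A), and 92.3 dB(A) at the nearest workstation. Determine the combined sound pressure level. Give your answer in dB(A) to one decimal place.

For uncorrelated sources the intensities add, so convert each level to linear form, sum, and take 10·log₁₀ of the total.
Σ 10^(L/10) = 10^(72.8/10) + 10^(74.5/10) + 10^(80.7/10) + 10^(75.2/10) + 10^(92.3/10) = 1.896e+09.
L_total = 10·log₁₀(1.896e+09) = 92.78 dB(A).

92.8 dB(A)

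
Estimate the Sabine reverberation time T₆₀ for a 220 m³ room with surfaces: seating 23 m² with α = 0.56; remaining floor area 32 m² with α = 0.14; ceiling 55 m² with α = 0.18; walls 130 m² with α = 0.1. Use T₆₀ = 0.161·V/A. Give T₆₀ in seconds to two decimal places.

0.88 s

Total absorption A = 23·0.56 + 32·0.14 + 55·0.18 + 130·0.1 = 40.26 m² sabins.
T₆₀ = 0.161 × 220 / 40.26 = 0.880 s.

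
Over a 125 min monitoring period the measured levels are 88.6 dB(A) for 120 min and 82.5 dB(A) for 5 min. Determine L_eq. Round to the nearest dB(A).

L_eq = 10·log₁₀[(1/T)·Σ tᵢ·10^(Lᵢ/10)] with T = 125 min.
Σ tᵢ·10^(Lᵢ/10) = 120·10^(88.6/10) + 5·10^(82.5/10) = 8.782e+10.
L_eq = 10·log₁₀(8.782e+10/125) = 88.47 dB(A).

88 dB(A)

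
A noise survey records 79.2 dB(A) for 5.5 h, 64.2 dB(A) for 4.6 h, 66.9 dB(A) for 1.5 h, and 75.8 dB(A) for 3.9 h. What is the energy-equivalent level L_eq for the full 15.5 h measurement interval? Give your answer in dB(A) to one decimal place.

76.1 dB(A)

Weight each interval's intensity by its duration and average over T = 15.5 h:
Σ tᵢ·10^(Lᵢ/10) = 5.5·10^(79.2/10) + 4.6·10^(64.2/10) + 1.5·10^(66.9/10) + 3.9·10^(75.8/10) = 6.252e+08.
L_eq = 10·log₁₀(6.252e+08/15.5) = 76.06 dB(A).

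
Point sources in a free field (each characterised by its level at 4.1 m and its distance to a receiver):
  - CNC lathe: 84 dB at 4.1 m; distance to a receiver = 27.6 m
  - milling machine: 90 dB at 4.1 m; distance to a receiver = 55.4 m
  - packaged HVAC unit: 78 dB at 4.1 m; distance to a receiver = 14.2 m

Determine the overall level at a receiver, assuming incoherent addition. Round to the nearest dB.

72 dB

Propagate each source to the receiver with L = L_ref − 20·log₁₀(r/r_ref), then add intensities.
CNC lathe: 84 − 20·log₁₀(27.6/4.1) = 84 − 16.56 = 67.44 dB.
milling machine: 90 − 20·log₁₀(55.4/4.1) = 90 − 22.61 = 67.39 dB.
packaged HVAC unit: 78 − 20·log₁₀(14.2/4.1) = 78 − 10.79 = 67.21 dB.
Σ 10^(L/10) = 1.628e+07 → L_total = 10·log₁₀(1.628e+07) = 72.12 dB.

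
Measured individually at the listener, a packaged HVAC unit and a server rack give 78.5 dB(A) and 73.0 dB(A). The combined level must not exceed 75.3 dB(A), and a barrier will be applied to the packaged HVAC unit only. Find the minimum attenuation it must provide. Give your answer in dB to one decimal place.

7.1 dB

Everything except the packaged HVAC unit sums to 10^(73.0/10) = 1.995e+07 in linear terms, 73.00 dB(A).
To meet 75.3 dB(A) overall, the treated packaged HVAC unit may contribute at most 10^(75.3/10) − 1.995e+07 = 1.393e+07, i.e. 71.44 dB(A).
Required insertion loss = 78.5 − 71.44 = 7.06 dB.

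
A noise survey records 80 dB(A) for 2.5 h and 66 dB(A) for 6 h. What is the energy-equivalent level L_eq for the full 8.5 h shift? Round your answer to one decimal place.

75.1 dB(A)

L_eq = 10·log₁₀[(1/T)·Σ tᵢ·10^(Lᵢ/10)] with T = 8.5 h.
Σ tᵢ·10^(Lᵢ/10) = 2.5·10^(80/10) + 6·10^(66/10) = 2.739e+08.
L_eq = 10·log₁₀(2.739e+08/8.5) = 75.08 dB(A).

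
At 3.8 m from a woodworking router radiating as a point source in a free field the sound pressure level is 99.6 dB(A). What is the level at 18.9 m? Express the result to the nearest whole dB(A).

Spherical spreading from a point source gives a 20·log₁₀(r₂/r₁) drop.
L₂ = 99.6 − 20·log₁₀(18.9/3.8) = 99.6 − 13.934 = 85.67 dB(A).

86 dB(A)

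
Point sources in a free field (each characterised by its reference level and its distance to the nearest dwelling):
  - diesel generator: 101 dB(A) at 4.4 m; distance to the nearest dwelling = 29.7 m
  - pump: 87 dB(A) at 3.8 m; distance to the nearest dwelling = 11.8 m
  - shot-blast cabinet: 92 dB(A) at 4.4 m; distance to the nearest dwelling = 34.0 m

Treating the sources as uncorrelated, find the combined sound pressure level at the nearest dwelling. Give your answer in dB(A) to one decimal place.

85.5 dB(A)

Propagate each source to the receiver with L = L_ref − 20·log₁₀(r/r_ref), then add intensities.
diesel generator: 101 − 20·log₁₀(29.7/4.4) = 101 − 16.59 = 84.41 dB(A).
pump: 87 − 20·log₁₀(11.8/3.8) = 87 − 9.84 = 77.16 dB(A).
shot-blast cabinet: 92 − 20·log₁₀(34.0/4.4) = 92 − 17.76 = 74.24 dB(A).
Σ 10^(L/10) = 3.548e+08 → L_total = 10·log₁₀(3.548e+08) = 85.50 dB(A).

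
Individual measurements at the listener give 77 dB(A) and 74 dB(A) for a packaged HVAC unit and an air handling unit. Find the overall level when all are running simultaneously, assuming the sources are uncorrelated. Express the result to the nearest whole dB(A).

Incoherent sources combine by intensity addition: L_total = 10·log₁₀(Σ 10^(L_i/10)).
Σ 10^(L/10) = 10^(77/10) + 10^(74/10) = 7.524e+07.
L_total = 10·log₁₀(7.524e+07) = 78.76 dB(A).

79 dB(A)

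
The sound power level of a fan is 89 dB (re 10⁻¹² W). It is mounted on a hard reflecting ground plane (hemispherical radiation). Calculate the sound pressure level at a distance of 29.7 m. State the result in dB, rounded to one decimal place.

L_p = L_w − 10·log₁₀(2π·r²) with r = 29.7 m.
2π·r² = 5542 m², 10·log₁₀ of that is 37.437 dB.
L_p = 89 − 37.437 = 51.56 dB.

51.6 dB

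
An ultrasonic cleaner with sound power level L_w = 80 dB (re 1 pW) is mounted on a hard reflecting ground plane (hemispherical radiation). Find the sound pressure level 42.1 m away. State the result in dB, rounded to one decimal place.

L_p = L_w − 10·log₁₀(2π·r²) with r = 42.1 m.
2π·r² = 1.114e+04 m², 10·log₁₀ of that is 40.467 dB.
L_p = 80 − 40.467 = 39.53 dB.

39.5 dB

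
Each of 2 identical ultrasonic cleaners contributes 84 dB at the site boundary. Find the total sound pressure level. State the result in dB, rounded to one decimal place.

87.0 dB

With 2 equal, uncorrelated contributions the intensity is 2× that of one unit, giving a rise of 10·log₁₀ 2.
L_total = 84 + 10·log₁₀(2) = 84 + 3.010 = 87.01 dB.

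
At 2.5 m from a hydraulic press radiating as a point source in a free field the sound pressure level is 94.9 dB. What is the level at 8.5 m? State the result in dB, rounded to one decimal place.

84.3 dB

Point-source attenuation: ΔL = 20·log₁₀(r₂/r₁) = 20·log₁₀(8.5/2.5) = 10.630 dB.
L₂ = 94.9 − 20·log₁₀(8.5/2.5) = 94.9 − 10.630 = 84.27 dB.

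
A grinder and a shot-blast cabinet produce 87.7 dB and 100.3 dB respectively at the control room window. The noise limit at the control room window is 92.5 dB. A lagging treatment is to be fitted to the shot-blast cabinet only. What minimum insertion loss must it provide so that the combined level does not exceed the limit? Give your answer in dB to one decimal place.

9.5 dB

Fixed contribution from the other source: Σ 10^(L/10) = 10^(87.7/10) = 5.888e+08 (87.70 dB).
To meet 92.5 dB overall, the treated shot-blast cabinet may contribute at most 10^(92.5/10) − 5.888e+08 = 1.189e+09, i.e. 90.75 dB.
Required insertion loss = 100.3 − 90.75 = 9.55 dB.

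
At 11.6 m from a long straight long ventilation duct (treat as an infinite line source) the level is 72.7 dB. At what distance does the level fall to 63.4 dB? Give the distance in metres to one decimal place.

For a line source L₁ − L₂ = 10·log₁₀(r₂/r₁), so r₂ = r₁·10^((L₁−L₂)/10).
r₂ = 11.6·10^((72.7−63.4)/10) = 11.6·10^(9.3/10) = 98.73 m.

98.7 m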